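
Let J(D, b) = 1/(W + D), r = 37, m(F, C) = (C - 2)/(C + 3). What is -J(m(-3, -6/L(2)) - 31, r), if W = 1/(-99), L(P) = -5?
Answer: 693/21622 ≈ 0.032051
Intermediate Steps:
W = -1/99 ≈ -0.010101
m(F, C) = (-2 + C)/(3 + C)
J(D, b) = 1/(-1/99 + D)
-J(m(-3, -6/L(2)) - 31, r) = -99/(-1 + 99*((-2 - 6/(-5))/(3 - 6/(-5)) - 31)) = -99/(-1 + 99*((-2 - 6*(-1/5))/(3 - 6*(-1/5)) - 31)) = -99/(-1 + 99*((-2 + 6/5)/(3 + 6/5) - 31)) = -99/(-1 + 99*(-4/5/(21/5) - 31)) = -99/(-1 + 99*((5/21)*(-4/5) - 31)) = -99/(-1 + 99*(-4/21 - 31)) = -99/(-1 + 99*(-655/21)) = -99/(-1 - 21615/7) = -99/(-21622/7) = -99*(-7)/21622 = -1*(-693/21622) = 693/21622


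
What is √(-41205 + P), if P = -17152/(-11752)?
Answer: I*√88915633469/1469 ≈ 202.99*I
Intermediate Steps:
P = 2144/1469 (P = -17152*(-1/11752) = 2144/1469 ≈ 1.4595)
√(-41205 + P) = √(-41205 + 2144/1469) = √(-60528001/1469) = I*√88915633469/1469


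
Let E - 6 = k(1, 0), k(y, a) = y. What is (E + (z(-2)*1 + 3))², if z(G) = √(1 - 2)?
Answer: (10 + I)² ≈ 99.0 + 20.0*I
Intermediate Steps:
z(G) = I (z(G) = √(-1) = I)
E = 7 (E = 6 + 1 = 7)
(E + (z(-2)*1 + 3))² = (7 + (I*1 + 3))² = (7 + (I + 3))² = (7 + (3 + I))² = (10 + I)²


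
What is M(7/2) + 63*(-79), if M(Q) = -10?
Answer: -4987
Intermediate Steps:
M(7/2) + 63*(-79) = -10 + 63*(-79) = -10 - 4977 = -4987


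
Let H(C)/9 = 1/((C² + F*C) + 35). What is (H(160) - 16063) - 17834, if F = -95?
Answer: -353715186/10435 ≈ -33897.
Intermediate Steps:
H(C) = 9/(35 + C² - 95*C) (H(C) = 9/((C² - 95*C) + 35) = 9/(35 + C² - 95*C))
(H(160) - 16063) - 17834 = (9/(35 + 160² - 95*160) - 16063) - 17834 = (9/(35 + 25600 - 15200) - 16063) - 17834 = (9/10435 - 16063) - 17834 = -167617396/10435 - 17834 = -353715186/10435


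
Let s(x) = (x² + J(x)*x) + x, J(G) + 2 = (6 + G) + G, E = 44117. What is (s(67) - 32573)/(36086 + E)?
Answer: -18771/80203 ≈ -0.23404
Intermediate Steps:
J(G) = 4 + 2*G (J(G) = -2 + ((6 + G) + G) = -2 + (6 + 2*G) = 4 + 2*G)
s(x) = x + x² + x*(4 + 2*x) (s(x) = (x² + (4 + 2*x)*x) + x = (x² + x*(4 + 2*x)) + x = x + x² + x*(4 + 2*x))
(s(67) - 32573)/(36086 + E) = (67*(5 + 3*67) - 32573)/(36086 + 44117) = (67*(5 + 201) - 32573)/80203 = (67*206 - 32573)*(1/80203) = (13802 - 32573)*(1/80203) = -18771*1/80203 = -18771/80203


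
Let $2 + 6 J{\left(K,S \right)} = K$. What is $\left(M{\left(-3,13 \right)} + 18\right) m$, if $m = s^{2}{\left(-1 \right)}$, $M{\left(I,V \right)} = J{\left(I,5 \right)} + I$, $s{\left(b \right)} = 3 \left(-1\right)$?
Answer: $\frac{255}{2} \approx 127.5$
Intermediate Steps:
$s{\left(b \right)} = -3$
$J{\left(K,S \right)} = - \frac{1}{3} + \frac{K}{6}$
$M{\left(I,V \right)} = - \frac{1}{3} + \frac{7 I}{6}$ ($M{\left(I,V \right)} = \left(- \frac{1}{3} + \frac{I}{6}\right) + I = - \frac{1}{3} + \frac{7 I}{6}$)
$m = 9$ ($m = \left(-3\right)^{2} = 9$)
$\left(M{\left(-3,13 \right)} + 18\right) m = \left(\left(- \frac{1}{3} + \frac{7}{6} \left(-3\right)\right) + 18\right) 9 = \left(\left(- \frac{1}{3} - \frac{7}{2}\right) + 18\right) 9 = \left(- \frac{23}{6} + 18\right) 9 = \frac{85}{6} \cdot 9 = \frac{255}{2}$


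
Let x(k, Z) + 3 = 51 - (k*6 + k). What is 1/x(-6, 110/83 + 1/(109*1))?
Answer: 1/90 ≈ 0.011111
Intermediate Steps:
x(k, Z) = 48 - 7*k (x(k, Z) = -3 + (51 - (k*6 + k)) = -3 + (51 - (6*k + k)) = -3 + (51 - 7*k) = 48 - 7*k)
1/x(-6, 110/83 + 1/(109*1)) = 1/(48 - 7*(-6)) = 1/(48 + 42) = 1/90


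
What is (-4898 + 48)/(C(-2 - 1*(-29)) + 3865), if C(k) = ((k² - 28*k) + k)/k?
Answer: -970/773 ≈ -1.2549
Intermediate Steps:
C(k) = (k² - 27*k)/k
(-4898 + 48)/(C(-2 - 1*(-29)) + 3865) = (-4898 + 48)/((-27 + (-2 - 1*(-29))) + 3865) = -4850/((-27 + (-2 + 29)) + 3865) = -4850/((-27 + 27) + 3865) = -4850/(0 + 3865) = -4850/3865 = -4850*1/3865 = -970/773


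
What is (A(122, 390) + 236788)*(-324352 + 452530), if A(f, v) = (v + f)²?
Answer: 63952105896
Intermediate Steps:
A(f, v) = (f + v)²
(A(122, 390) + 236788)*(-324352 + 452530) = ((122 + 390)² + 236788)*(-324352 + 452530) = (512² + 236788)*128178 = (262144 + 236788)*128178 = 498932*128178 = 63952105896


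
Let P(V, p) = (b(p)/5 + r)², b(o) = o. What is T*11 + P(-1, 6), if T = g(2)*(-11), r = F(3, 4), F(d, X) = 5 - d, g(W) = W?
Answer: -5794/25 ≈ -231.76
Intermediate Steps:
r = 2 (r = 5 - 1*3 = 5 - 3 = 2)
T = -22 (T = 2*(-11) = -22)
P(V, p) = (2 + p/5)² (P(V, p) = (p/5 + 2)² = (2 + p/5)²)
T*11 + P(-1, 6) = -22*11 + (10 + 6)²/25 = -242 + (1/25)*16² = -242 + (1/25)*256 = -242 + 256/25 = -5794/25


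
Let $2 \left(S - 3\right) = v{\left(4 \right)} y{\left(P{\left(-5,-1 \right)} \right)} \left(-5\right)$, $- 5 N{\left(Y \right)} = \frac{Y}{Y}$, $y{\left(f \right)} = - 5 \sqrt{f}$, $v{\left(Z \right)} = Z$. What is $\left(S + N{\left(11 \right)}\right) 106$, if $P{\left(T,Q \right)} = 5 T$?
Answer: $\frac{1484}{5} + 26500 i \approx 296.8 + 26500.0 i$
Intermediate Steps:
$N{\left(Y \right)} = - \frac{1}{5}$ ($N{\left(Y \right)} = - \frac{Y \frac{1}{Y}}{5} = \left(- \frac{1}{5}\right) 1 = - \frac{1}{5}$)
$S = 3 + 250 i$ ($S = 3 + \frac{4 \left(- 5 \sqrt{5 \left(-5\right)}\right) \left(-5\right)}{2} = 3 + \frac{4 \left(- 5 \sqrt{-25}\right) \left(-5\right)}{2} = 3 + \frac{4 \left(- 5 \cdot 5 i\right) \left(-5\right)}{2} = 3 + \frac{4 \left(- 25 i\right) \left(-5\right)}{2} = 3 + \frac{- 100 i \left(-5\right)}{2} = 3 + \frac{500 i}{2} = 3 + 250 i \approx 3.0 + 250.0 i$)
$\left(S + N{\left(11 \right)}\right) 106 = \left(\left(3 + 250 i\right) - \frac{1}{5}\right) 106 = \left(\frac{14}{5} + 250 i\right) 106 = \frac{1484}{5} + 26500 i$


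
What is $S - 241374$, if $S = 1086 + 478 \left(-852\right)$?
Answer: $-647544$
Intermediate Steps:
$S = -406170$ ($S = 1086 - 407256 = -406170$)
$S - 241374 = -406170 - 241374 = -647544$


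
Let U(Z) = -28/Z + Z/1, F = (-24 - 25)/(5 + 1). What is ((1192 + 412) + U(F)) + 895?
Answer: 104759/42 ≈ 2494.3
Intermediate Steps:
F = -49/6 ≈ -8.1667
U(Z) = Z - 28/Z (U(Z) = -28/Z + Z*1 = -28/Z + Z = Z - 28/Z)
((1192 + 412) + U(F)) + 895 = ((1192 + 412) + (-49/6 - 28/(-49/6))) + 895 = (1604 + (-49/6 - 28*(-6/49))) + 895 = (1604 + (-49/6 + 24/7)) + 895 = (1604 - 199/42) + 895 = 67169/42 + 895 = 104759/42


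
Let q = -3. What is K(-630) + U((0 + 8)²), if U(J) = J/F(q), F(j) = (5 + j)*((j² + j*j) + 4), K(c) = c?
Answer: -6914/11 ≈ -628.54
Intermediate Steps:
F(j) = (4 + 2*j²)*(5 + j) (F(j) = (5 + j)*((j² + j²) + 4) = (5 + j)*(2*j² + 4) = (5 + j)*(4 + 2*j²) = (4 + 2*j²)*(5 + j))
U(J) = J/44 (U(J) = J/(20 + 2*(-3)³ + 4*(-3) + 10*(-3)²) = J/(20 + 2*(-27) - 12 + 10*9) = J/(20 - 54 - 12 + 90) = J/44)
K(-630) + U((0 + 8)²) = -630 + (0 + 8)²/44 = -630 + (1/44)*8² = -630 + (1/44)*64 = -630 + 16/11 = -6914/11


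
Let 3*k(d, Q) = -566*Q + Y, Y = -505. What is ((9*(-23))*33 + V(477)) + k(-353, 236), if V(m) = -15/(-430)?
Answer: -13293355/258 ≈ -51525.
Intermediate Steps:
k(d, Q) = -505/3 - 566*Q/3 (k(d, Q) = (-566*Q - 505)/3 = (-505 - 566*Q)/3 = -505/3 - 566*Q/3)
V(m) = 3/86 (V(m) = -15*(-1/430) = 3/86)
((9*(-23))*33 + V(477)) + k(-353, 236) = ((9*(-23))*33 + 3/86) + (-505/3 - 566/3*236) = (-207*33 + 3/86) + (-505/3 - 133576/3) = (-6831 + 3/86) - 134081/3 = -587463/86 - 134081/3 = -13293355/258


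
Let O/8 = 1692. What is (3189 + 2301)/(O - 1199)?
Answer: 5490/12337 ≈ 0.44500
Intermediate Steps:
O = 13536 (O = 8*1692 = 13536)
(3189 + 2301)/(O - 1199) = (3189 + 2301)/(13536 - 1199) = 5490/12337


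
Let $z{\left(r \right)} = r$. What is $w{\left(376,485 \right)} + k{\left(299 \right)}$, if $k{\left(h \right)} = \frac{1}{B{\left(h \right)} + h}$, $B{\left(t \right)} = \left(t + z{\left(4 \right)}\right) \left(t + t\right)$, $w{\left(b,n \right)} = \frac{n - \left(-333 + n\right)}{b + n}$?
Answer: $\frac{20146010}{52088491} \approx 0.38677$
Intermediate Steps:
$w{\left(b,n \right)} = \frac{333}{b + n}$
$B{\left(t \right)} = 2 t \left(4 + t\right)$ ($B{\left(t \right)} = \left(t + 4\right) \left(t + t\right) = \left(4 + t\right) 2 t = 2 t \left(4 + t\right)$)
$k{\left(h \right)} = \frac{1}{h + 2 h \left(4 + h\right)}$ ($k{\left(h \right)} = \frac{1}{2 h \left(4 + h\right) + h} = \frac{1}{h + 2 h \left(4 + h\right)}$)
$w{\left(376,485 \right)} + k{\left(299 \right)} = \frac{333}{376 + 485} + \frac{1}{299 \left(9 + 2 \cdot 299\right)} = \frac{333}{861} + \frac{1}{299 \left(9 + 598\right)} = 333 \cdot \frac{1}{861} + \frac{1}{299 \cdot 607} = \frac{111}{287} + \frac{1}{299} \cdot \frac{1}{607} = \frac{111}{287} + \frac{1}{181493} = \frac{20146010}{52088491}$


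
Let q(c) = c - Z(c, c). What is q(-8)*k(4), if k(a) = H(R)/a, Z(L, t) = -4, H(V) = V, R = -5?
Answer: 5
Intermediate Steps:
k(a) = -5/a
q(c) = 4 + c (q(c) = c - 1*(-4) = c + 4 = 4 + c)
q(-8)*k(4) = (4 - 8)*(-5/4) = -(-20)/4 = -4*(-5/4) = 5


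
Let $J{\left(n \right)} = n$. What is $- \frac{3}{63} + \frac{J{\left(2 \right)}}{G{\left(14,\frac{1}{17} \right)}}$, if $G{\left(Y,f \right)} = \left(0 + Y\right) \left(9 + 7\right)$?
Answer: $- \frac{13}{336} \approx -0.03869$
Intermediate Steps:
$G{\left(Y,f \right)} = 16 Y$ ($G{\left(Y,f \right)} = Y 16 = 16 Y$)
$- \frac{3}{63} + \frac{J{\left(2 \right)}}{G{\left(14,\frac{1}{17} \right)}} = - \frac{3}{63} + \frac{2}{16 \cdot 14} = \left(-3\right) \frac{1}{63} + \frac{2}{224} = - \frac{1}{21} + 2 \cdot \frac{1}{224} = - \frac{1}{21} + \frac{1}{112} = - \frac{13}{336}$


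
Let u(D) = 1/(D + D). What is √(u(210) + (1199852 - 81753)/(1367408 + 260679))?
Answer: √80556303959988045/341898270 ≈ 0.83014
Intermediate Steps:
u(D) = 1/(2*D)
√(u(210) + (1199852 - 81753)/(1367408 + 260679)) = √((½)/210 + (1199852 - 81753)/(1367408 + 260679)) = √((½)*(1/210) + 1118099/1628087) = √(1/420 + 1118099*(1/1628087)) = √(1/420 + 1118099/1628087) = √(471229667/683796540) = √80556303959988045/341898270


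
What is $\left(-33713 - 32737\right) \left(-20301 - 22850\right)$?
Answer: $2867383950$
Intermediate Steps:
$\left(-33713 - 32737\right) \left(-20301 - 22850\right) = \left(-66450\right) \left(-43151\right) = 2867383950$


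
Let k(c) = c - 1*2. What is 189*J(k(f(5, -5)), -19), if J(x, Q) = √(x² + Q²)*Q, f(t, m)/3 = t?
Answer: -3591*√530 ≈ -82671.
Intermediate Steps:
f(t, m) = 3*t
k(c) = -2 + c (k(c) = c - 2 = -2 + c)
J(x, Q) = Q*√(Q² + x²) (J(x, Q) = √(Q² + x²)*Q = Q*√(Q² + x²))
189*J(k(f(5, -5)), -19) = 189*(-19*√((-19)² + (-2 + 3*5)²)) = 189*(-19*√(361 + (-2 + 15)²)) = 189*(-19*√(361 + 13²)) = 189*(-19*√(361 + 169)) = 189*(-19*√530) = -3591*√530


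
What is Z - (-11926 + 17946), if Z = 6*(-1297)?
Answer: -13802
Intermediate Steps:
Z = -7782
Z - (-11926 + 17946) = -7782 - (-11926 + 17946) = -7782 - 1*6020 = -7782 - 6020 = -13802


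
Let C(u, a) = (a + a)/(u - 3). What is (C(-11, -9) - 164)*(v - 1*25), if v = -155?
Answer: 205020/7 ≈ 29289.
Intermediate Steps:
C(u, a) = 2*a/(-3 + u) (C(u, a) = (2*a)/(-3 + u) = 2*a/(-3 + u))
(C(-11, -9) - 164)*(v - 1*25) = (2*(-9)/(-3 - 11) - 164)*(-155 - 1*25) = (2*(-9)/(-14) - 164)*(-155 - 25) = (2*(-9)*(-1/14) - 164)*(-180) = (9/7 - 164)*(-180) = -1139/7*(-180) = 205020/7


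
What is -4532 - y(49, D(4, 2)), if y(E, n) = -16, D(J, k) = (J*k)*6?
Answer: -4516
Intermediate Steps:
D(J, k) = 6*J*k
-4532 - y(49, D(4, 2)) = -4532 - 1*(-16) = -4532 + 16 = -4516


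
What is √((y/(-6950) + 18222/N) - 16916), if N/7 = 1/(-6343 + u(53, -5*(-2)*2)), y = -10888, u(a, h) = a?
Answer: 6*I*√10776065923931/4865 ≈ 4048.5*I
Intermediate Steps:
N = -7/6290 (N = 7/(-6343 + 53) = 7/(-6290) = 7*(-1/6290) = -7/6290 ≈ -0.0011129)
√((y/(-6950) + 18222/N) - 16916) = √((-10888/(-6950) + 18222/(-7/6290)) - 16916) = √((-10888*(-1/6950) + 18222*(-6290/7)) - 16916) = √((5444/3475 - 114616380/7) - 16916) = √(-398291882392/24325 - 16916) = √(-398703364092/24325) = 6*I*√10776065923931/4865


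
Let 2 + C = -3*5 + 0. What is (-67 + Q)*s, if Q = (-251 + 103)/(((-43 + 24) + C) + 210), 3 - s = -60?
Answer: -123963/29 ≈ -4274.6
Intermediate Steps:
C = -17 (C = -2 + (-3*5 + 0) = -2 + (-15 + 0) = -2 - 15 = -17)
s = 63 (s = 3 - 1*(-60) = 3 + 60 = 63)
Q = -74/87 (Q = (-251 + 103)/(((-43 + 24) - 17) + 210) = -148/((-19 - 17) + 210) = -148/(-36 + 210) = -148/174 = -148*1/174 = -74/87 ≈ -0.85057)
(-67 + Q)*s = (-67 - 74/87)*63 = -5903/87*63 = -123963/29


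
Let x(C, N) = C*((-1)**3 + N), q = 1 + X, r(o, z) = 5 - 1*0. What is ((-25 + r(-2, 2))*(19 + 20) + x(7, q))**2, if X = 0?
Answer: 608400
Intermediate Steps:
r(o, z) = 5 (r(o, z) = 5 + 0 = 5)
q = 1 (q = 1 + 0 = 1)
x(C, N) = C*(-1 + N)
((-25 + r(-2, 2))*(19 + 20) + x(7, q))**2 = ((-25 + 5)*(19 + 20) + 7*(-1 + 1))**2 = (-20*39 + 7*0)**2 = (-780 + 0)**2 = (-780)**2 = 608400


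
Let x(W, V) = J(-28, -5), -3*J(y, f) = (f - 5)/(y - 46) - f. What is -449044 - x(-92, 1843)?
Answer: -49843694/111 ≈ -4.4904e+5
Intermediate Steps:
J(y, f) = f/3 - (-5 + f)/(3*(-46 + y)) (J(y, f) = -((f - 5)/(y - 46) - f)/3 = -((-5 + f)/(-46 + y) - f)/3 = -(-f + (-5 + f)/(-46 + y))/3 = f/3 - (-5 + f)/(3*(-46 + y)))
x(W, V) = -190/111 (x(W, V) = (5 - 47*(-5) - 5*(-28))/(3*(-46 - 28)) = (⅓)*(5 + 235 + 140)/(-74) = (⅓)*(-1/74)*380 = -190/111)
-449044 - x(-92, 1843) = -449044 - 1*(-190/111) = -449044 + 190/111 = -49843694/111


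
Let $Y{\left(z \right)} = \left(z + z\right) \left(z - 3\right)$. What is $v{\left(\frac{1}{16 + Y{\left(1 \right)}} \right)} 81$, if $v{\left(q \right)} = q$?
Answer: $\frac{27}{4} \approx 6.75$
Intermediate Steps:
$Y{\left(z \right)} = 2 z \left(-3 + z\right)$
$v{\left(\frac{1}{16 + Y{\left(1 \right)}} \right)} 81 = \frac{1}{16 + 2 \cdot 1 \left(-3 + 1\right)} 81 = \frac{1}{16 + 2 \cdot 1 \left(-2\right)} 81 = \frac{1}{16 - 4} \cdot 81 = \frac{1}{12} \cdot 81 = \frac{27}{4}$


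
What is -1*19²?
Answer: -361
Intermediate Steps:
-1*19² = -1*361 = -361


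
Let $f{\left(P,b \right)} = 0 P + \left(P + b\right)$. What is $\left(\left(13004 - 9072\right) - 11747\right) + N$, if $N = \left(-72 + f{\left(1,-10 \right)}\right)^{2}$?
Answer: $-1254$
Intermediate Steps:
$f{\left(P,b \right)} = P + b$ ($f{\left(P,b \right)} = 0 + \left(P + b\right) = P + b$)
$N = 6561$ ($N = \left(-72 + \left(1 - 10\right)\right)^{2} = \left(-72 - 9\right)^{2} = \left(-81\right)^{2} = 6561$)
$\left(\left(13004 - 9072\right) - 11747\right) + N = \left(\left(13004 - 9072\right) - 11747\right) + 6561 = \left(3932 - 11747\right) + 6561 = -7815 + 6561 = -1254$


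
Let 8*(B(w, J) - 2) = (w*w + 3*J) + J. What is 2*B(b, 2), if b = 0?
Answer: 6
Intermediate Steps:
B(w, J) = 2 + J/2 + w²/8 (B(w, J) = 2 + ((w*w + 3*J) + J)/8 = 2 + ((w² + 3*J) + J)/8 = 2 + (w² + 4*J)/8 = 2 + (J/2 + w²/8) = 2 + J/2 + w²/8)
2*B(b, 2) = 2*(2 + (½)*2 + (⅛)*0²) = 2*(2 + 1 + (⅛)*0) = 2*(2 + 1 + 0) = 2*3 = 6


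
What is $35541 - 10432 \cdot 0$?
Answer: $35541$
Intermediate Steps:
$35541 - 10432 \cdot 0 = 35541 - 0 = 35541 + 0 = 35541$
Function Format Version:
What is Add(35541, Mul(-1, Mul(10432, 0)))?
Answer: 35541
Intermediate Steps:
Add(35541, Mul(-1, Mul(10432, 0))) = Add(35541, Mul(-1, 0)) = Add(35541, 0) = 35541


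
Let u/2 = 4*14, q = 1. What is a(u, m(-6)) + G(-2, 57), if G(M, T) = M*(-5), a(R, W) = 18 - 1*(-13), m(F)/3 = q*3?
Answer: 41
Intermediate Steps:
u = 112 (u = 2*(4*14) = 2*56 = 112)
m(F) = 9 (m(F) = 3*(1*3) = 3*3 = 9)
a(R, W) = 31 (a(R, W) = 18 + 13 = 31)
G(M, T) = -5*M
a(u, m(-6)) + G(-2, 57) = 31 - 5*(-2) = 31 + 10 = 41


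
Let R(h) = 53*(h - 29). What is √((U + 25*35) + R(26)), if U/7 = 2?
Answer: √730 ≈ 27.019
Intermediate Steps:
U = 14 (U = 7*2 = 14)
R(h) = -1537 + 53*h (R(h) = 53*(-29 + h) = -1537 + 53*h)
√((U + 25*35) + R(26)) = √((14 + 25*35) + (-1537 + 53*26)) = √((14 + 875) + (-1537 + 1378)) = √(889 - 159) = √730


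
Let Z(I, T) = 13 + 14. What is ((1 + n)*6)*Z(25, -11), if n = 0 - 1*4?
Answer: -486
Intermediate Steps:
n = -4 (n = 0 - 4 = -4)
Z(I, T) = 27
((1 + n)*6)*Z(25, -11) = ((1 - 4)*6)*27 = -3*6*27 = -18*27 = -486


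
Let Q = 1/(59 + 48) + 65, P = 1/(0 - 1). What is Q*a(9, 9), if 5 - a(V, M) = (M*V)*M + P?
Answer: -5029188/107 ≈ -47002.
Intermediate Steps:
P = -1 (P = 1/(-1) = -1)
Q = 6956/107 (Q = 1/107 + 65 = 6956/107 ≈ 65.009)
a(V, M) = 6 - V*M² (a(V, M) = 5 - ((M*V)*M - 1) = 5 - (V*M² - 1) = 5 - (-1 + V*M²) = 5 + (1 - V*M²) = 6 - V*M²)
Q*a(9, 9) = 6956*(6 - 1*9*9²)/107 = 6956*(6 - 1*9*81)/107 = 6956*(6 - 729)/107 = (6956/107)*(-723) = -5029188/107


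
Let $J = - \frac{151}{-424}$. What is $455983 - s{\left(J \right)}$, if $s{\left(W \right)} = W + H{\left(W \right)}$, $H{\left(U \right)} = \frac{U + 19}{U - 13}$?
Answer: $\frac{1036481212169}{2273064} \approx 4.5598 \cdot 10^{5}$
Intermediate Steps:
$J = \frac{151}{424}$ ($J = \left(-151\right) \left(- \frac{1}{424}\right) = \frac{151}{424} \approx 0.35613$)
$H{\left(U \right)} = \frac{19 + U}{-13 + U}$
$s{\left(W \right)} = W + \frac{19 + W}{-13 + W}$
$455983 - s{\left(J \right)} = 455983 - \frac{19 + \frac{151}{424} + \frac{151 \left(-13 + \frac{151}{424}\right)}{424}}{-13 + \frac{151}{424}} = 455983 - \frac{19 + \frac{151}{424} + \frac{151}{424} \left(- \frac{5361}{424}\right)}{- \frac{5361}{424}} = 455983 - - \frac{424 \left(19 + \frac{151}{424} - \frac{809511}{179776}\right)}{5361} = 455983 - \left(- \frac{424}{5361}\right) \frac{2670257}{179776} = 455983 - - \frac{2670257}{2273064} = 455983 + \frac{2670257}{2273064} = \frac{1036481212169}{2273064}$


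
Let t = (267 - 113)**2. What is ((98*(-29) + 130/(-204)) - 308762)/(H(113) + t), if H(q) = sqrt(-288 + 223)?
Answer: -376890794434/28684884771 + 31783673*I*sqrt(65)/57369769542 ≈ -13.139 + 0.0044666*I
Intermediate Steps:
t = 23716 (t = 154**2 = 23716)
H(q) = I*sqrt(65) (H(q) = sqrt(-65) = I*sqrt(65))
((98*(-29) + 130/(-204)) - 308762)/(H(113) + t) = ((98*(-29) + 130/(-204)) - 308762)/(I*sqrt(65) + 23716) = ((-2842 + 130*(-1/204)) - 308762)/(23716 + I*sqrt(65)) = ((-2842 - 65/102) - 308762)/(23716 + I*sqrt(65)) = (-289949/102 - 308762)/(23716 + I*sqrt(65)) = -31783673/(102*(23716 + I*sqrt(65)))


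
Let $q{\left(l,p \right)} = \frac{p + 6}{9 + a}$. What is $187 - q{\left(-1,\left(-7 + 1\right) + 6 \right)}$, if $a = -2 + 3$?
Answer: $\frac{932}{5} \approx 186.4$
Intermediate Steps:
$a = 1$
$q{\left(l,p \right)} = \frac{3}{5} + \frac{p}{10}$ ($q{\left(l,p \right)} = \frac{p + 6}{9 + 1} = \frac{6 + p}{10} = \left(6 + p\right) \frac{1}{10} = \frac{3}{5} + \frac{p}{10}$)
$187 - q{\left(-1,\left(-7 + 1\right) + 6 \right)} = 187 - \left(\frac{3}{5} + \frac{\left(-7 + 1\right) + 6}{10}\right) = 187 - \left(\frac{3}{5} + \frac{-6 + 6}{10}\right) = 187 - \left(\frac{3}{5} + \frac{1}{10} \cdot 0\right) = 187 - \left(\frac{3}{5} + 0\right) = 187 - \frac{3}{5} = \frac{932}{5}$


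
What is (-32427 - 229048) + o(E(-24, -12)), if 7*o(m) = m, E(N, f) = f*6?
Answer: -1830397/7 ≈ -2.6149e+5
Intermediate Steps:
E(N, f) = 6*f
o(m) = m/7
(-32427 - 229048) + o(E(-24, -12)) = (-32427 - 229048) + (6*(-12))/7 = -261475 + (1/7)*(-72) = -261475 - 72/7 = -1830397/7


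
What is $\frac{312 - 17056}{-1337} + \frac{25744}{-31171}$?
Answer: $\frac{69643928}{5953661} \approx 11.698$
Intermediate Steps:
$\frac{312 - 17056}{-1337} + \frac{25744}{-31171} = \left(-16744\right) \left(- \frac{1}{1337}\right) + 25744 \left(- \frac{1}{31171}\right) = \frac{2392}{191} - \frac{25744}{31171} = \frac{69643928}{5953661}$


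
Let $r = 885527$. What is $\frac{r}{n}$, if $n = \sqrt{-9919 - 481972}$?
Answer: $- \frac{885527 i \sqrt{491891}}{491891} \approx - 1262.6 i$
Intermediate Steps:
$n = i \sqrt{491891}$ ($n = \sqrt{-491891} = i \sqrt{491891} \approx 701.35 i$)
$\frac{r}{n} = \frac{885527}{i \sqrt{491891}} = 885527 \left(- \frac{i \sqrt{491891}}{491891}\right) = - \frac{885527 i \sqrt{491891}}{491891}$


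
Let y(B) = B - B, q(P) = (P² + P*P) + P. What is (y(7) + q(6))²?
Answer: 6084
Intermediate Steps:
q(P) = P + 2*P² (q(P) = (P² + P²) + P = 2*P² + P = P + 2*P²)
y(B) = 0
(y(7) + q(6))² = (0 + 6*(1 + 2*6))² = (0 + 6*(1 + 12))² = (0 + 6*13)² = (0 + 78)² = 78² = 6084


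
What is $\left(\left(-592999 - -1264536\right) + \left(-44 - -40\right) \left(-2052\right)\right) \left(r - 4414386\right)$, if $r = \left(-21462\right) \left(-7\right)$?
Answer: $-2898536001240$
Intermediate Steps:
$r = 150234$
$\left(\left(-592999 - -1264536\right) + \left(-44 - -40\right) \left(-2052\right)\right) \left(r - 4414386\right) = \left(\left(-592999 - -1264536\right) + \left(-44 - -40\right) \left(-2052\right)\right) \left(150234 - 4414386\right) = \left(\left(-592999 + 1264536\right) + \left(-44 + 40\right) \left(-2052\right)\right) \left(-4264152\right) = \left(671537 - -8208\right) \left(-4264152\right) = \left(671537 + 8208\right) \left(-4264152\right) = 679745 \left(-4264152\right) = -2898536001240$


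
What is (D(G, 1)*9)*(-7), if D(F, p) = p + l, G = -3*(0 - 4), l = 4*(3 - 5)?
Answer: 441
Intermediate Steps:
l = -8 (l = 4*(-2) = -8)
G = 12 (G = -3*(-4) = 12)
D(F, p) = -8 + p (D(F, p) = p - 8 = -8 + p)
(D(G, 1)*9)*(-7) = ((-8 + 1)*9)*(-7) = -7*9*(-7) = -63*(-7) = 441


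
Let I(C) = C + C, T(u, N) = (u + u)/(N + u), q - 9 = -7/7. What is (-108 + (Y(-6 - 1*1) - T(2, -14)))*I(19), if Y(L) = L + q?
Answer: -12160/3 ≈ -4053.3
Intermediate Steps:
q = 8 (q = 9 - 7/7 = 9 - 7*⅐ = 9 - 1 = 8)
T(u, N) = 2*u/(N + u) (T(u, N) = (2*u)/(N + u) = 2*u/(N + u))
Y(L) = 8 + L (Y(L) = L + 8 = 8 + L)
I(C) = 2*C
(-108 + (Y(-6 - 1*1) - T(2, -14)))*I(19) = (-108 + ((8 + (-6 - 1*1)) - 2*2/(-14 + 2)))*(2*19) = (-108 + ((8 + (-6 - 1)) - 2*2/(-12)))*38 = (-108 + ((8 - 7) - 2*2*(-1)/12))*38 = (-108 + (1 - 1*(-⅓)))*38 = (-108 + (1 + ⅓))*38 = (-108 + 4/3)*38 = -320/3*38 = -12160/3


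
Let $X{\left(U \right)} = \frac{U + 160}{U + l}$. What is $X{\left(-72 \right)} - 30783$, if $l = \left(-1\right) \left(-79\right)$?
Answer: $- \frac{215393}{7} \approx -30770.0$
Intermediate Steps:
$l = 79$
$X{\left(U \right)} = \frac{160 + U}{79 + U}$ ($X{\left(U \right)} = \frac{U + 160}{U + 79} = \frac{160 + U}{79 + U}$)
$X{\left(-72 \right)} - 30783 = \frac{160 - 72}{79 - 72} - 30783 = \frac{1}{7} \cdot 88 - 30783 = \frac{88}{7} - 30783 = - \frac{215393}{7}$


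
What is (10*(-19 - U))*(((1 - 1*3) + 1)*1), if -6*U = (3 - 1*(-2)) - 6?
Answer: 575/3 ≈ 191.67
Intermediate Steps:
U = ⅙ (U = -((3 - 1*(-2)) - 6)/6 = -((3 + 2) - 6)/6 = -(5 - 6)/6 = -⅙*(-1) = ⅙ ≈ 0.16667)
(10*(-19 - U))*(((1 - 1*3) + 1)*1) = (10*(-19 - 1*⅙))*(((1 - 1*3) + 1)*1) = (10*(-19 - ⅙))*(((1 - 3) + 1)*1) = (10*(-115/6))*((-2 + 1)*1) = -(-575)/3 = -575/3*(-1) = 575/3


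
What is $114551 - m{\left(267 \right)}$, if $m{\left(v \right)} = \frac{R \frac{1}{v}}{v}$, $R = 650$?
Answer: $\frac{8166225589}{71289} \approx 1.1455 \cdot 10^{5}$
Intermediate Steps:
$m{\left(v \right)} = \frac{650}{v^{2}}$ ($m{\left(v \right)} = \frac{650 \frac{1}{v}}{v} = \frac{650}{v^{2}}$)
$114551 - m{\left(267 \right)} = 114551 - \frac{650}{71289} = \frac{8166225589}{71289}$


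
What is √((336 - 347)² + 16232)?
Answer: 3*√1817 ≈ 127.88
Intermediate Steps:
√((336 - 347)² + 16232) = √((-11)² + 16232) = √(121 + 16232) = √16353 = 3*√1817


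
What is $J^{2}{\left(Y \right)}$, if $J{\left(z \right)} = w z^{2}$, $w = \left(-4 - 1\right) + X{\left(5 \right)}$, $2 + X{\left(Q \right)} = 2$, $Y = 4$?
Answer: $6400$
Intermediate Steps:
$X{\left(Q \right)} = 0$ ($X{\left(Q \right)} = -2 + 2 = 0$)
$w = -5$ ($w = \left(-4 - 1\right) + 0 = -5 + 0 = -5$)
$J{\left(z \right)} = - 5 z^{2}$
$J^{2}{\left(Y \right)} = \left(- 5 \cdot 4^{2}\right)^{2} = \left(\left(-5\right) 16\right)^{2} = \left(-80\right)^{2} = 6400$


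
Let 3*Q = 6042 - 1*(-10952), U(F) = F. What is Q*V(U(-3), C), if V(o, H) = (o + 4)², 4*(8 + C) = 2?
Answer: 16994/3 ≈ 5664.7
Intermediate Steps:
C = -15/2 (C = -8 + (¼)*2 = -8 + ½ = -15/2 ≈ -7.5000)
V(o, H) = (4 + o)²
Q = 16994/3 (Q = (6042 - 1*(-10952))/3 = (6042 + 10952)/3 = (⅓)*16994 = 16994/3 ≈ 5664.7)
Q*V(U(-3), C) = 16994*(4 - 3)²/3 = (16994/3)*1² = (16994/3)*1 = 16994/3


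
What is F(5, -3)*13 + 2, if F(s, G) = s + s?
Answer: 132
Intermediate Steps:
F(s, G) = 2*s
F(5, -3)*13 + 2 = (2*5)*13 + 2 = 10*13 + 2 = 130 + 2 = 132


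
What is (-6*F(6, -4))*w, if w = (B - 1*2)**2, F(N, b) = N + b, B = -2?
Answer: -192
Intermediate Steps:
w = 16 (w = (-2 - 1*2)**2 = (-2 - 2)**2 = (-4)**2 = 16)
(-6*F(6, -4))*w = -6*(6 - 4)*16 = -6*2*16 = -12*16 = -192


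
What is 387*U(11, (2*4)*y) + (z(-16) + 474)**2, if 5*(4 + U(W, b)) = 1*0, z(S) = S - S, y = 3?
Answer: 223128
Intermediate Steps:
z(S) = 0
U(W, b) = -4 (U(W, b) = -4 + (1*0)/5 = -4 + (1/5)*0 = -4 + 0 = -4)
387*U(11, (2*4)*y) + (z(-16) + 474)**2 = 387*(-4) + (0 + 474)**2 = -1548 + 474**2 = -1548 + 224676 = 223128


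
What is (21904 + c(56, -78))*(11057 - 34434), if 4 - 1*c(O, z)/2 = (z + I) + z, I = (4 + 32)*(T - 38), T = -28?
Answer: -630617952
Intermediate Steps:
I = -2376 (I = (4 + 32)*(-28 - 38) = 36*(-66) = -2376)
c(O, z) = 4760 - 4*z (c(O, z) = 8 - 2*((z - 2376) + z) = 8 - 2*((-2376 + z) + z) = 8 - 2*(-2376 + 2*z) = 8 + (4752 - 4*z) = 4760 - 4*z)
(21904 + c(56, -78))*(11057 - 34434) = (21904 + (4760 - 4*(-78)))*(11057 - 34434) = (21904 + (4760 + 312))*(-23377) = (21904 + 5072)*(-23377) = 26976*(-23377) = -630617952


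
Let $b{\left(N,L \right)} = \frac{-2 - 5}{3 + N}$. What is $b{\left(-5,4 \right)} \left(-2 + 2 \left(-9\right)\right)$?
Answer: $-70$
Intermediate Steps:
$b{\left(N,L \right)} = - \frac{7}{3 + N}$
$b{\left(-5,4 \right)} \left(-2 + 2 \left(-9\right)\right) = - \frac{7}{3 - 5} \left(-2 + 2 \left(-9\right)\right) = - \frac{7}{-2} \left(-2 - 18\right) = \left(-7\right) \left(- \frac{1}{2}\right) \left(-20\right) = \frac{7}{2} \left(-20\right) = -70$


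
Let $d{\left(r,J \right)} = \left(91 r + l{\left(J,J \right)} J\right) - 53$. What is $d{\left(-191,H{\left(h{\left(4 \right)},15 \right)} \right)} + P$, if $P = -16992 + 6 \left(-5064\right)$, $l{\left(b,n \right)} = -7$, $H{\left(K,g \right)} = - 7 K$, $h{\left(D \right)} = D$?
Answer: $-64614$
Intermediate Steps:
$P = -47376$ ($P = -16992 - 30384 = -47376$)
$d{\left(r,J \right)} = -53 - 7 J + 91 r$ ($d{\left(r,J \right)} = \left(91 r - 7 J\right) - 53 = \left(- 7 J + 91 r\right) - 53 = -53 - 7 J + 91 r$)
$d{\left(-191,H{\left(h{\left(4 \right)},15 \right)} \right)} + P = \left(-53 - 7 \left(\left(-7\right) 4\right) + 91 \left(-191\right)\right) - 47376 = \left(-53 - -196 - 17381\right) - 47376 = \left(-53 + 196 - 17381\right) - 47376 = -17238 - 47376 = -64614$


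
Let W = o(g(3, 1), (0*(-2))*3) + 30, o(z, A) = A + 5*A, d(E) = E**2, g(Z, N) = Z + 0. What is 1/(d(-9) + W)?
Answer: 1/111 ≈ 0.0090090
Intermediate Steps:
g(Z, N) = Z
o(z, A) = 6*A
W = 30 (W = 6*((0*(-2))*3) + 30 = 6*(0*3) + 30 = 6*0 + 30 = 0 + 30 = 30)
1/(d(-9) + W) = 1/((-9)**2 + 30) = 1/(81 + 30) = 1/111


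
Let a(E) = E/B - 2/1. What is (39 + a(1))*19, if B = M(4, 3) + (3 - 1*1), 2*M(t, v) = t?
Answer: 2831/4 ≈ 707.75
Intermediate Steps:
M(t, v) = t/2
B = 4 (B = (1/2)*4 + (3 - 1*1) = 2 + (3 - 1) = 2 + 2 = 4)
a(E) = -2 + E/4 (a(E) = E/4 - 2/1 = E*(1/4) - 2*1 = E/4 - 2 = -2 + E/4)
(39 + a(1))*19 = (39 + (-2 + (1/4)*1))*19 = (39 + (-2 + 1/4))*19 = (39 - 7/4)*19 = (149/4)*19 = 2831/4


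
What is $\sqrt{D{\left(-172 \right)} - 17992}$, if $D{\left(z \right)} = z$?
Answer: $2 i \sqrt{4541} \approx 134.77 i$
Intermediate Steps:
$\sqrt{D{\left(-172 \right)} - 17992} = \sqrt{-172 - 17992} = \sqrt{-18164} = 2 i \sqrt{4541}$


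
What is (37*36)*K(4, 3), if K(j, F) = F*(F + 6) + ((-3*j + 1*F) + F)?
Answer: 27972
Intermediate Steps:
K(j, F) = -3*j + 2*F + F*(6 + F) (K(j, F) = F*(6 + F) + ((-3*j + F) + F) = F*(6 + F) + ((F - 3*j) + F) = F*(6 + F) + (-3*j + 2*F) = -3*j + 2*F + F*(6 + F))
(37*36)*K(4, 3) = (37*36)*(3² - 3*4 + 8*3) = 1332*(9 - 12 + 24) = 1332*21 = 27972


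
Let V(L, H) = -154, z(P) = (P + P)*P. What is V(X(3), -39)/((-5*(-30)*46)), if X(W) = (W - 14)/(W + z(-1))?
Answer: -77/3450 ≈ -0.022319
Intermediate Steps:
z(P) = 2*P**2 (z(P) = (2*P)*P = 2*P**2)
X(W) = (-14 + W)/(2 + W) (X(W) = (W - 14)/(W + 2*(-1)**2) = (-14 + W)/(W + 2*1) = (-14 + W)/(W + 2) = (-14 + W)/(2 + W))
V(X(3), -39)/((-5*(-30)*46)) = -154/(-5*(-30)*46) = -154/(150*46) = -154/6900 = -154*1/6900 = -77/3450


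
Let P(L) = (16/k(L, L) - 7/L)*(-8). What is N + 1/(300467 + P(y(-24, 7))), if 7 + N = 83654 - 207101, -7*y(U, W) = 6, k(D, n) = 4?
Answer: -111245510483/901109 ≈ -1.2345e+5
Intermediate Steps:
y(U, W) = -6/7 (y(U, W) = -1/7*6 = -6/7)
N = -123454 (N = -7 + (83654 - 207101) = -7 - 123447 = -123454)
P(L) = -32 + 56/L (P(L) = (16/4 - 7/L)*(-8) = (16*(1/4) - 7/L)*(-8) = (4 - 7/L)*(-8) = -32 + 56/L)
N + 1/(300467 + P(y(-24, 7))) = -123454 + 1/(300467 + (-32 + 56/(-6/7))) = -123454 + 1/(300467 + (-32 + 56*(-7/6))) = -123454 + 1/(300467 + (-32 - 196/3)) = -123454 + 1/(300467 - 292/3) = -123454 + 1/(901109/3) = -123454 + 3/901109 = -111245510483/901109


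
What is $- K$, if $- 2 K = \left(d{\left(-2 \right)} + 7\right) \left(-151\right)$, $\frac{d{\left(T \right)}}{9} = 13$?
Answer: $-9362$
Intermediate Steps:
$d{\left(T \right)} = 117$ ($d{\left(T \right)} = 9 \cdot 13 = 117$)
$K = 9362$ ($K = - \frac{\left(117 + 7\right) \left(-151\right)}{2} = - \frac{124 \left(-151\right)}{2} = \left(- \frac{1}{2}\right) \left(-18724\right) = 9362$)
$- K = \left(-1\right) 9362 = -9362$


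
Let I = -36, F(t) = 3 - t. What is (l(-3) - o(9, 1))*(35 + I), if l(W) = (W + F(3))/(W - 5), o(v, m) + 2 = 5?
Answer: 21/8 ≈ 2.6250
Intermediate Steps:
o(v, m) = 3 (o(v, m) = -2 + 5 = 3)
l(W) = W/(-5 + W) (l(W) = (W + (3 - 1*3))/(W - 5) = (W + (3 - 3))/(-5 + W) = (W + 0)/(-5 + W) = W/(-5 + W))
(l(-3) - o(9, 1))*(35 + I) = (-3/(-5 - 3) - 1*3)*(35 - 36) = (-3/(-8) - 3)*(-1) = (-3*(-1/8) - 3)*(-1) = (3/8 - 3)*(-1) = -21/8*(-1) = 21/8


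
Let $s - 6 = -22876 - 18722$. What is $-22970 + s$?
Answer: $-64562$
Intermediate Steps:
$s = -41592$ ($s = 6 - 41598 = -41592$)
$-22970 + s = -22970 - 41592 = -64562$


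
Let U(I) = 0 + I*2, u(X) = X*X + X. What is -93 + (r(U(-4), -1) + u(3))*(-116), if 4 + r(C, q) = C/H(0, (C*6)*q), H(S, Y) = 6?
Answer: -2599/3 ≈ -866.33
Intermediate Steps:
u(X) = X + X**2 (u(X) = X**2 + X = X + X**2)
U(I) = 2*I (U(I) = 0 + 2*I = 2*I)
r(C, q) = -4 + C/6
-93 + (r(U(-4), -1) + u(3))*(-116) = -93 + ((-4 + (2*(-4))/6) + 3*(1 + 3))*(-116) = -93 + ((-4 + (1/6)*(-8)) + 3*4)*(-116) = -93 + ((-4 - 4/3) + 12)*(-116) = -93 + (-16/3 + 12)*(-116) = -93 + (20/3)*(-116) = -93 - 2320/3 = -2599/3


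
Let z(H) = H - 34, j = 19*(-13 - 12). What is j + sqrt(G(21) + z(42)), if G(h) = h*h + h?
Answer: -475 + sqrt(470) ≈ -453.32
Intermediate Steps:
G(h) = h + h**2 (G(h) = h**2 + h = h + h**2)
j = -475 (j = 19*(-25) = -475)
z(H) = -34 + H
j + sqrt(G(21) + z(42)) = -475 + sqrt(21*(1 + 21) + (-34 + 42)) = -475 + sqrt(21*22 + 8) = -475 + sqrt(462 + 8) = -475 + sqrt(470)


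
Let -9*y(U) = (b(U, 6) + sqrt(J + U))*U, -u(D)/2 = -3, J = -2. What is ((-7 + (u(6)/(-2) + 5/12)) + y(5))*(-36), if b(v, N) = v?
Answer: 445 + 20*sqrt(3) ≈ 479.64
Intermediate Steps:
u(D) = 6 (u(D) = -2*(-3) = 6)
y(U) = -U*(U + sqrt(-2 + U))/9 (y(U) = -(U + sqrt(-2 + U))*U/9 = -U*(U + sqrt(-2 + U))/9)
((-7 + (u(6)/(-2) + 5/12)) + y(5))*(-36) = ((-7 + (6/(-2) + 5/12)) - 1/9*5*(5 + sqrt(-2 + 5)))*(-36) = ((-7 + (6*(-1/2) + 5*(1/12))) - 1/9*5*(5 + sqrt(3)))*(-36) = ((-7 + (-3 + 5/12)) + (-25/9 - 5*sqrt(3)/9))*(-36) = ((-7 - 31/12) + (-25/9 - 5*sqrt(3)/9))*(-36) = (-115/12 + (-25/9 - 5*sqrt(3)/9))*(-36) = (-445/36 - 5*sqrt(3)/9)*(-36) = 445 + 20*sqrt(3)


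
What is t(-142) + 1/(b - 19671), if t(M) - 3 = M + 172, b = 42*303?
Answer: 229184/6945 ≈ 33.000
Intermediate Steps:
b = 12726
t(M) = 175 + M (t(M) = 3 + (M + 172) = 3 + (172 + M) = 175 + M)
t(-142) + 1/(b - 19671) = (175 - 142) + 1/(12726 - 19671) = 33 + 1/(-6945) = 33 - 1/6945 = 229184/6945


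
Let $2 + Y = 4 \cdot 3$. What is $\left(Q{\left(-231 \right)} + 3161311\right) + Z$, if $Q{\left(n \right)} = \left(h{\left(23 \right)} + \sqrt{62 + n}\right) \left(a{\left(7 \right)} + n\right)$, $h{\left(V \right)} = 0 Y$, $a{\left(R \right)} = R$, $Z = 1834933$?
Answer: $4996244 - 2912 i \approx 4.9962 \cdot 10^{6} - 2912.0 i$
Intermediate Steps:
$Y = 10$ ($Y = -2 + 4 \cdot 3 = -2 + 12 = 10$)
$h{\left(V \right)} = 0$ ($h{\left(V \right)} = 0 \cdot 10 = 0$)
$Q{\left(n \right)} = \sqrt{62 + n} \left(7 + n\right)$ ($Q{\left(n \right)} = \left(0 + \sqrt{62 + n}\right) \left(7 + n\right) = \sqrt{62 + n} \left(7 + n\right)$)
$\left(Q{\left(-231 \right)} + 3161311\right) + Z = \left(\sqrt{62 - 231} \left(7 - 231\right) + 3161311\right) + 1834933 = \left(\sqrt{-169} \left(-224\right) + 3161311\right) + 1834933 = \left(13 i \left(-224\right) + 3161311\right) + 1834933 = \left(- 2912 i + 3161311\right) + 1834933 = \left(3161311 - 2912 i\right) + 1834933 = 4996244 - 2912 i$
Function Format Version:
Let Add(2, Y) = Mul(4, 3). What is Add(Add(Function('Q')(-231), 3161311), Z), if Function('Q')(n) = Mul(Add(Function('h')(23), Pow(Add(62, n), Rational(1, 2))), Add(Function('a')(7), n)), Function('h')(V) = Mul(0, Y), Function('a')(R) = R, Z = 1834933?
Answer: Add(4996244, Mul(-2912, I)) ≈ Add(4.9962e+6, Mul(-2912.0, I))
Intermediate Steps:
Y = 10 (Y = Add(-2, Mul(4, 3)) = Add(-2, 12) = 10)
Function('h')(V) = 0 (Function('h')(V) = Mul(0, 10) = 0)
Function('Q')(n) = Mul(Pow(Add(62, n), Rational(1, 2)), Add(7, n)) (Function('Q')(n) = Mul(Add(0, Pow(Add(62, n), Rational(1, 2))), Add(7, n)) = Mul(Pow(Add(62, n), Rational(1, 2)), Add(7, n)))
Add(Add(Function('Q')(-231), 3161311), Z) = Add(Add(Mul(Pow(Add(62, -231), Rational(1, 2)), Add(7, -231)), 3161311), 1834933) = Add(Add(Mul(Pow(-169, Rational(1, 2)), -224), 3161311), 1834933) = Add(Add(Mul(Mul(13, I), -224), 3161311), 1834933) = Add(Add(Mul(-2912, I), 3161311), 1834933) = Add(Add(3161311, Mul(-2912, I)), 1834933) = Add(4996244, Mul(-2912, I))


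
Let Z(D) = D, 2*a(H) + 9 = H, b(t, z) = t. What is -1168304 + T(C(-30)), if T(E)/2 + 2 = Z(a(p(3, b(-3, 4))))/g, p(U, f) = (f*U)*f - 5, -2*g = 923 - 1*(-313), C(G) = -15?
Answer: -722014357/618 ≈ -1.1683e+6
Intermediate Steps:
g = -618 (g = -(923 - 1*(-313))/2 = -(923 + 313)/2 = -½*1236 = -618)
p(U, f) = -5 + U*f² (p(U, f) = (U*f)*f - 5 = U*f² - 5 = -5 + U*f²)
a(H) = -9/2 + H/2
T(E) = -2485/618 (T(E) = -4 + 2*((-9/2 + (-5 + 3*(-3)²)/2)/(-618)) = -4 + 2*((-9/2 + (-5 + 3*9)/2)*(-1/618)) = -4 + 2*((-9/2 + (-5 + 27)/2)*(-1/618)) = -4 + 2*((-9/2 + (½)*22)*(-1/618)) = -4 + 2*((-9/2 + 11)*(-1/618)) = -4 + 2*((13/2)*(-1/618)) = -4 + 2*(-13/1236) = -4 - 13/618 = -2485/618)
-1168304 + T(C(-30)) = -1168304 - 2485/618 = -722014357/618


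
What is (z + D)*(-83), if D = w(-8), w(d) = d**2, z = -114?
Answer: 4150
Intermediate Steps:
D = 64 (D = (-8)**2 = 64)
(z + D)*(-83) = (-114 + 64)*(-83) = -50*(-83) = 4150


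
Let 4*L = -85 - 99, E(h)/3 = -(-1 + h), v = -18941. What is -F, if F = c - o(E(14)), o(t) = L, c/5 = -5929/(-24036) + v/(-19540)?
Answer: -611502773/11741586 ≈ -52.080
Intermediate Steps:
c = 71389817/11741586 (c = 5*(-5929/(-24036) - 18941/(-19540)) = 5*(-5929*(-1/24036) - 18941*(-1/19540)) = 5*(5929/24036 + 18941/19540) = 5*(71389817/58707930) = 71389817/11741586 ≈ 6.0801)
E(h) = 3 - 3*h (E(h) = 3*(-(-1 + h)) = 3*(1 - h) = 3 - 3*h)
L = -46 (L = (-85 - 99)/4 = (1/4)*(-184) = -46)
o(t) = -46
F = 611502773/11741586 (F = 71389817/11741586 - 1*(-46) = 71389817/11741586 + 46 = 611502773/11741586 ≈ 52.080)
-F = -1*611502773/11741586 = -611502773/11741586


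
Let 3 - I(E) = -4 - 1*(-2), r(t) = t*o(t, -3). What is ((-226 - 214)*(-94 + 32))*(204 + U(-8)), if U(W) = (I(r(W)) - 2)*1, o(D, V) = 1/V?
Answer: 5646960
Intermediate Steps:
r(t) = -t/3 (r(t) = t/(-3) = t*(-⅓) = -t/3)
I(E) = 5 (I(E) = 3 - (-4 - 1*(-2)) = 3 - (-4 + 2) = 3 - 1*(-2) = 3 + 2 = 5)
U(W) = 3 (U(W) = (5 - 2)*1 = 3*1 = 3)
((-226 - 214)*(-94 + 32))*(204 + U(-8)) = ((-226 - 214)*(-94 + 32))*(204 + 3) = -440*(-62)*207 = 27280*207 = 5646960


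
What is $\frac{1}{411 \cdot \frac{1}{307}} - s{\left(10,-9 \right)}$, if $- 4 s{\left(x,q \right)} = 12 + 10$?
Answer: $\frac{5135}{822} \approx 6.247$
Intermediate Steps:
$s{\left(x,q \right)} = - \frac{11}{2}$ ($s{\left(x,q \right)} = - \frac{12 + 10}{4} = \left(- \frac{1}{4}\right) 22 = - \frac{11}{2}$)
$\frac{1}{411 \cdot \frac{1}{307}} - s{\left(10,-9 \right)} = \frac{1}{411 \cdot \frac{1}{307}} - - \frac{11}{2} = \frac{1}{411 \cdot \frac{1}{307}} + \frac{11}{2} = \frac{1}{\frac{411}{307}} + \frac{11}{2} = \frac{307}{411} + \frac{11}{2} = \frac{5135}{822}$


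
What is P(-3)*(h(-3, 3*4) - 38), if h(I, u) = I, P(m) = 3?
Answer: -123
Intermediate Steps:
P(-3)*(h(-3, 3*4) - 38) = 3*(-3 - 38) = 3*(-41) = -123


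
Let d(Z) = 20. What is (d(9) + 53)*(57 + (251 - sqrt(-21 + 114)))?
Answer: 22484 - 73*sqrt(93) ≈ 21780.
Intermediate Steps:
(d(9) + 53)*(57 + (251 - sqrt(-21 + 114))) = (20 + 53)*(57 + (251 - sqrt(-21 + 114))) = 73*(57 + (251 - sqrt(93))) = 73*(308 - sqrt(93)) = 22484 - 73*sqrt(93)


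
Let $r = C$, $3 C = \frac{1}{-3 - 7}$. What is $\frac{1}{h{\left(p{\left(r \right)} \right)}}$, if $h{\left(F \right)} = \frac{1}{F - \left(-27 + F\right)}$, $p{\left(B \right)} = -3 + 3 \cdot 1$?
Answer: $27$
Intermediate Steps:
$C = - \frac{1}{30}$ ($C = \frac{1}{3 \left(-3 - 7\right)} = \frac{1}{3 \left(-10\right)} = \frac{1}{3} \left(- \frac{1}{10}\right) = - \frac{1}{30} \approx -0.033333$)
$r = - \frac{1}{30} \approx -0.033333$
$p{\left(B \right)} = 0$ ($p{\left(B \right)} = -3 + 3 = 0$)
$h{\left(F \right)} = \frac{1}{27}$ ($h{\left(F \right)} = \frac{1}{F - \left(-27 + F\right)} = \frac{1}{27}$)
$\frac{1}{h{\left(p{\left(r \right)} \right)}} = \frac{1}{\frac{1}{27}} = 27$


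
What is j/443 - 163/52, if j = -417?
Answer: -93893/23036 ≈ -4.0759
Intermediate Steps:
j/443 - 163/52 = -417/443 - 163/52 = -93893/23036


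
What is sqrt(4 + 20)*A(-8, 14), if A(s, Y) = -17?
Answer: -34*sqrt(6) ≈ -83.283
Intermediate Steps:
sqrt(4 + 20)*A(-8, 14) = sqrt(4 + 20)*(-17) = sqrt(24)*(-17) = (2*sqrt(6))*(-17) = -34*sqrt(6)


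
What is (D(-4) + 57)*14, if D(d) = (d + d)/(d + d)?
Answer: 812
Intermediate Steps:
D(d) = 1 (D(d) = (2*d)/((2*d)) = (2*d)*(1/(2*d)) = 1)
(D(-4) + 57)*14 = (1 + 57)*14 = 58*14 = 812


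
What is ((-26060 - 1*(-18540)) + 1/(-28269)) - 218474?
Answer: -6388624387/28269 ≈ -2.2599e+5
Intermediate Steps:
((-26060 - 1*(-18540)) + 1/(-28269)) - 218474 = ((-26060 + 18540) - 1/28269) - 218474 = (-7520 - 1/28269) - 218474 = -212582881/28269 - 218474 = -6388624387/28269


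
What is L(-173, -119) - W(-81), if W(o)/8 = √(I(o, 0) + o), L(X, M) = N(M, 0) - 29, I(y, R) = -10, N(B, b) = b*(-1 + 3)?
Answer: -29 - 8*I*√91 ≈ -29.0 - 76.315*I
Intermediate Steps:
N(B, b) = 2*b (N(B, b) = b*2 = 2*b)
L(X, M) = -29 (L(X, M) = 2*0 - 29 = 0 - 29 = -29)
W(o) = 8*√(-10 + o)
L(-173, -119) - W(-81) = -29 - 8*√(-10 - 81) = -29 - 8*√(-91) = -29 - 8*I*√91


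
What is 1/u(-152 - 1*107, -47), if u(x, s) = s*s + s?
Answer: 1/2162 ≈ 0.00046253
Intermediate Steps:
u(x, s) = s + s**2 (u(x, s) = s**2 + s = s + s**2)
1/u(-152 - 1*107, -47) = 1/(-47*(1 - 47)) = 1/(-47*(-46)) = 1/2162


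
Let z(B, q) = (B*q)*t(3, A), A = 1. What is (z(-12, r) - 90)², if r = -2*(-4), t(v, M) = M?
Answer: 34596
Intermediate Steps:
r = 8
z(B, q) = B*q (z(B, q) = (B*q)*1 = B*q)
(z(-12, r) - 90)² = (-12*8 - 90)² = (-96 - 90)² = (-186)² = 34596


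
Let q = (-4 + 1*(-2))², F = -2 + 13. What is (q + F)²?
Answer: 2209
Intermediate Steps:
F = 11
q = 36 (q = (-4 - 2)² = (-6)² = 36)
(q + F)² = (36 + 11)² = 47² = 2209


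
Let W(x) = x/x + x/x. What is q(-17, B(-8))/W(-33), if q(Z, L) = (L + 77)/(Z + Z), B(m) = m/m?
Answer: -39/34 ≈ -1.1471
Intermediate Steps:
B(m) = 1
q(Z, L) = (77 + L)/(2*Z) (q(Z, L) = (77 + L)/((2*Z)) = (77 + L)*(1/(2*Z)) = (77 + L)/(2*Z))
W(x) = 2 (W(x) = 1 + 1 = 2)
q(-17, B(-8))/W(-33) = ((½)*(77 + 1)/(-17))/2 = ((½)*(-1/17)*78)*(½) = -39/17*½ = -39/34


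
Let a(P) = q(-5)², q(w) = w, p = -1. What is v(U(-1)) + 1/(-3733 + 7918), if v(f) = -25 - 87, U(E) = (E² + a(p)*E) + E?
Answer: -468719/4185 ≈ -112.00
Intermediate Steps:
a(P) = 25 (a(P) = (-5)² = 25)
U(E) = E² + 26*E (U(E) = (E² + 25*E) + E = E² + 26*E)
v(f) = -112
v(U(-1)) + 1/(-3733 + 7918) = -112 + 1/(-3733 + 7918) = -112 + 1/4185 = -468719/4185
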